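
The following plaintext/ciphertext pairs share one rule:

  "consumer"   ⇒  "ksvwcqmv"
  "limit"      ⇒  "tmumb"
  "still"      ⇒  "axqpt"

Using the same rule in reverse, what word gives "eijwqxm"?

website

Shifts by position in consumer: pos 0: c→k (+8), pos 1: o→s (+4), pos 2: n→v (+8), pos 3: s→w (+4) — repeating every 2. A repeating key of period 2 is used — shifts +8, +4 over and over.
Decoding eijwqxm: e−8=w, i−4=e, j−8=b, w−4=s, q−8=i, x−4=t, m−8=e.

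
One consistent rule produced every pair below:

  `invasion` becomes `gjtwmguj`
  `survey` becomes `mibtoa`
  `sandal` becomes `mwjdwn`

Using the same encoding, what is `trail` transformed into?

This is an affine cipher: with a=0,…,z=25, each position x becomes (11x+22) mod 26.
On trail: t(19)→11·19+22≡23=x; r(17)→11·17+22≡1=b; a(0)→11·0+22≡22=w; i(8)→11·8+22≡6=g; l(11)→11·11+22≡13=n (all mod 26).

xbwgn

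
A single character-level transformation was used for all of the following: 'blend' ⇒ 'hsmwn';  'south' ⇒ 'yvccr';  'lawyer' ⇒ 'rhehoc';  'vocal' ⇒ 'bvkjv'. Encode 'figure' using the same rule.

In blend: b→h is +6, l→s is +7, e→m is +8, n→w is +9 — the shift increases by 1 each position. The shift increases by 1 at each position, starting from +6: 6, 7, 8, ….
For figure: f+6=l, i+7=p, g+8=o, u+9=d, r+10=b, e+11=p.

lpodbp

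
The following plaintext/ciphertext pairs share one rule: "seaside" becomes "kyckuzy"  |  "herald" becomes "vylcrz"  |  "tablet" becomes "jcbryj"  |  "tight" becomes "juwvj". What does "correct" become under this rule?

s(18)→k(10) and e(4)→y(24) fit y≡25x+2 (mod 26); the inverse of 25 mod 26 is 25. This is an affine cipher: with a=0,…,z=25, each position x becomes (25x+2) mod 26.
Applying it to correct: c(2)→25·2+2≡0=a; o(14)→25·14+2≡14=o; r(17)→25·17+2≡11=l; r(17)→25·17+2≡11=l; e(4)→25·4+2≡24=y; c(2)→25·2+2≡0=a; t(19)→25·19+2≡9=j (all mod 26).

aollyaj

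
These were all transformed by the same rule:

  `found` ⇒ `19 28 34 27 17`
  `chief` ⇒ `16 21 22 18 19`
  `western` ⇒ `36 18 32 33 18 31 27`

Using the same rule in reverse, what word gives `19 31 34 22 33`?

Each letter is replaced by its alphabet position (a=1..z=26) + 13.
Undoing it on 19 31 34 22 33: 19→(19−13)÷1=6=f, 31→(31−13)÷1=18=r, 34→(34−13)÷1=21=u, 22→(22−13)÷1=9=i, 33→(33−13)÷1=20=t.

fruit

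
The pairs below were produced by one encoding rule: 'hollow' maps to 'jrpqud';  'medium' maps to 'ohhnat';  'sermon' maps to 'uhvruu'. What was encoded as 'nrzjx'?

lover

In hollow: h→j is +2, o→r is +3, l→p is +4, l→q is +5 — the shift increases by 1 each position. Letter i (0-indexed) is shifted by i+2, so successive shifts are 2, 3, 4, ….
Reversing it on nrzjx: n−2=l, r−3=o, z−4=v, j−5=e, x−6=r.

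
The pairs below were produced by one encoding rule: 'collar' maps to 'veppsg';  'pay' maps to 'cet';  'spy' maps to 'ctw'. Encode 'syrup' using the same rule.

The output letters match the input read backwards, each shifted +4: collar reversed is ralloc. The word is reversed, then every letter is shifted forward by 4.
Applying it to syrup: reverse → purys; then shift: p+4=t, u+4=y, r+4=v, y+4=c, s+4=w.

tyvcw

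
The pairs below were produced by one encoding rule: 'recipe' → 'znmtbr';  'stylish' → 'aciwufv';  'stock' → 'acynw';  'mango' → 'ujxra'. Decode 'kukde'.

In recipe: r→z is +8, e→n is +9, c→m is +10, i→t is +11 — the shift increases by 1 each position. Letter i (0-indexed) is shifted by i+8, so successive shifts are 8, 9, 10, ….
Undoing it on kukde: k−8=c, u−9=l, k−10=a, d−11=s, e−12=s.

class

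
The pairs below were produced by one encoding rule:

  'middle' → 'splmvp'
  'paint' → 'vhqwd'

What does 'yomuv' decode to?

In middle: m→s is +6, i→p is +7, d→l is +8, d→m is +9 — the shift increases by 1 each position. The shift increases by 1 at each position, starting from +6: 6, 7, 8, ….
Undoing it on yomuv: y−6=s, o−7=h, m−8=e, u−9=l, v−10=l.

shell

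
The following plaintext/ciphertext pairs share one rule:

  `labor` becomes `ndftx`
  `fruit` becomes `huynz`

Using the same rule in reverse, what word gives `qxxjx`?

In labor: l→n is +2, a→d is +3, b→f is +4, o→t is +5 — the shift increases by 1 each position. Each letter shifts forward by (position + 2), i.e. 2, 3, 4, … — the shift grows by one for each successive letter.
Reversing it on qxxjx: q−2=o, x−3=u, x−4=t, j−5=e, x−6=r.

outer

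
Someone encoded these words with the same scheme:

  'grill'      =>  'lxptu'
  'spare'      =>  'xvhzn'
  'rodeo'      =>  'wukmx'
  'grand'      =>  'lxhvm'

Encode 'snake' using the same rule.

In grill: g→l is +5, r→x is +6, i→p is +7, l→t is +8 — the shift increases by 1 each position. Letter i (0-indexed) is shifted by i+5, so successive shifts are 5, 6, 7, ….
For snake: s+5=x, n+6=t, a+7=h, k+8=s, e+9=n.

xthsn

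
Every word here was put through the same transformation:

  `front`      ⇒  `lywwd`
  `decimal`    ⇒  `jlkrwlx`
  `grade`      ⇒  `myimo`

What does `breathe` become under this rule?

The shift increases by 1 at each position, starting from +6: 6, 7, 8, ….
For breathe: b+6=h, r+7=y, e+8=m, a+9=j, t+10=d, h+11=s, e+12=q.

hymjdsq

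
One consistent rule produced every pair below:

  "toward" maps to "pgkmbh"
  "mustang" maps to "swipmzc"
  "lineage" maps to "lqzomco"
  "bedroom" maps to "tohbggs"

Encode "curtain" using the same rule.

awbpmqz

t(19)→p(15) and o(14)→g(6) fit y≡7x+12 (mod 26); the inverse of 7 mod 26 is 15. This is an affine cipher: with a=0,…,z=25, each position x becomes (7x+12) mod 26.
Applying it to curtain: c(2)→7·2+12≡0=a; u(20)→7·20+12≡22=w; r(17)→7·17+12≡1=b; t(19)→7·19+12≡15=p; a(0)→7·0+12≡12=m; i(8)→7·8+12≡16=q; n(13)→7·13+12≡25=z (all mod 26).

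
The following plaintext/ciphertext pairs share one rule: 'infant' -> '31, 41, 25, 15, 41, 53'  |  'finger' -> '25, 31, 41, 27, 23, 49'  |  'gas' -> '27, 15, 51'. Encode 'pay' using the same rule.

45, 15, 63

i(#9)→31 and n(#14)→41: differences scale by 2, so n = 2·pos + 13. The formula is n = 2×(alphabet index, a=1) + 13.
On pay: p=16→45, a=1→15, y=25→63.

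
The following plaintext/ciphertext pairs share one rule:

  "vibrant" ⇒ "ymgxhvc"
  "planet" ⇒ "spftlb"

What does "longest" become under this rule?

ossmlac

In vibrant: v→y is +3, i→m is +4, b→g is +5, r→x is +6 — the shift increases by 1 each position. The shift increases by 1 at each position, starting from +3: 3, 4, 5, ….
On longest: l+3=o, o+4=s, n+5=s, g+6=m, e+7=l, s+8=a, t+9=c.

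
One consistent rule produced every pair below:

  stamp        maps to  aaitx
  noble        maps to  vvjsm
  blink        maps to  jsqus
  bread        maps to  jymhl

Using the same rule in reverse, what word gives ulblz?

Shifts by position in stamp: pos 0: s→a (+8), pos 1: t→a (+7), pos 2: a→i (+8), pos 3: m→t (+7) — repeating every 2. The shifts repeat in a cycle of length 2: positions 0,1,… shift by +8, +7, then the pattern repeats.
Decoding ulblz: u−8=m, l−7=e, b−8=t, l−7=e, z−8=r.

meter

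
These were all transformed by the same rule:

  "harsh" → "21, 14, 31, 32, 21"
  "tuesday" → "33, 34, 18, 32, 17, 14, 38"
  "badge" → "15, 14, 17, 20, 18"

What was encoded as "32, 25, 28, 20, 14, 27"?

h is letter #8 and maps to 21: an offset of 13. Each letter is replaced by its alphabet position (a=1..z=26) + 13.
Reversing it on 32, 25, 28, 20, 14, 27: 32→(32−13)÷1=19=s, 25→(25−13)÷1=12=l, 28→(28−13)÷1=15=o, 20→(20−13)÷1=7=g, 14→(14−13)÷1=1=a, 27→(27−13)÷1=14=n.

slogan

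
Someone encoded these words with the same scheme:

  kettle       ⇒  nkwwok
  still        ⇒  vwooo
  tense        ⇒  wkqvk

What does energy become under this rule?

Vowels shift forward by 6 and consonants shift forward by 3.
On energy: e(vowel)+6=k, n(cons)+3=q, e(vowel)+6=k, r(cons)+3=u, g(cons)+3=j, y(cons)+3=b.

kqkujb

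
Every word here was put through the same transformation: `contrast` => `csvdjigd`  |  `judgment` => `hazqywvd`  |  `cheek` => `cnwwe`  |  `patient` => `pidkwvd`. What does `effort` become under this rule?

c(2)→c(2) and o(14)→s(18) fit y≡23x+8 (mod 26); the inverse of 23 mod 26 is 17. This is an affine cipher: with a=0,…,z=25, each position x becomes (23x+8) mod 26.
For effort: e(4)→23·4+8≡22=w; f(5)→23·5+8≡19=t; f(5)→23·5+8≡19=t; o(14)→23·14+8≡18=s; r(17)→23·17+8≡9=j; t(19)→23·19+8≡3=d (all mod 26).

wttsjd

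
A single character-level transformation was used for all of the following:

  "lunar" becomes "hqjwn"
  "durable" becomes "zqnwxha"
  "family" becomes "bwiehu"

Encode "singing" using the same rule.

oejcejc

Compare letters: l→h is +22, u→q is +22, n→j is +22 — a constant shift. It's a constant shift of +22 (ROT22).
For singing: s+22=o, i+22=e, n+22=j, g+22=c, i+22=e, n+22=j, g+22=c.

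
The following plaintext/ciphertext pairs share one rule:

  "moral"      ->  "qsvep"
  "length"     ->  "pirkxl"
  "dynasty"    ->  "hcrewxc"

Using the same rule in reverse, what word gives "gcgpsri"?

Compare letters: m→q is +4, o→s is +4, r→v is +4 — a constant shift. Each letter is shifted forward by 4 in the alphabet (a Caesar shift of +4).
Reversing it on gcgpsri: g−4=c, c−4=y, g−4=c, p−4=l, s−4=o, r−4=n, i−4=e.

cyclone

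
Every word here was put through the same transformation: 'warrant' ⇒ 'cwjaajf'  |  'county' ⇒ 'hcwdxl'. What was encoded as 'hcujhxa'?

The output letters match the input read backwards, each shifted +9: warrant reversed is tnarraw. Read the word backwards and shift each letter +9.
Reversing it on hcujhxa: shift back: h−9=y, c−9=t, u−9=l, j−9=a, h−9=y, x−9=o, a−9=r → ytlayor; then reverse → royalty.

royalty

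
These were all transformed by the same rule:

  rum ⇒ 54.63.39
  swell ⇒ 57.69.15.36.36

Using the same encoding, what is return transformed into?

54.15.60.63.54.42

The formula is n = 3×(alphabet index, a=1).
Applying it to return: r=18→54, e=5→15, t=20→60, u=21→63, r=18→54, n=14→42.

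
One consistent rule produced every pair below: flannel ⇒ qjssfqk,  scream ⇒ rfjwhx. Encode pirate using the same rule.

The output letters match the input read backwards, each shifted +5: flannel reversed is lennalf. The word is reversed, then every letter is shifted forward by 5.
Applying it to pirate: reverse → etarip; then shift: e+5=j, t+5=y, a+5=f, r+5=w, i+5=n, p+5=u.

jyfwnu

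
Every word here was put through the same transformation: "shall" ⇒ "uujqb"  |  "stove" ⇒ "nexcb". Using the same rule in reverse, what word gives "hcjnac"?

Read the word backwards and shift each letter +9.
Decoding hcjnac: shift back: h−9=y, c−9=t, j−9=a, n−9=e, a−9=r, c−9=t → ytaert; then reverse → treaty.

treaty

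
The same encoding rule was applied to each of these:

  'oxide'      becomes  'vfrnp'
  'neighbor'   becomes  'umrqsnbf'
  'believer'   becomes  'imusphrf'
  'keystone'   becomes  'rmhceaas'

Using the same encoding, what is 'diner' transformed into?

In oxide: o→v is +7, x→f is +8, i→r is +9, d→n is +10 — the shift increases by 1 each position. The shift increases by 1 at each position, starting from +7: 7, 8, 9, ….
On diner: d+7=k, i+8=q, n+9=w, e+10=o, r+11=c.

kqwoc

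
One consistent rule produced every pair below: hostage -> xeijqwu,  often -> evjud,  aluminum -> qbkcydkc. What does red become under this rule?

hut

Compare letters: h→x is +16, o→e is +16, s→i is +16 — a constant shift. It's a constant shift of +16 (ROT16).
For red: r+16=h, e+16=u, d+16=t.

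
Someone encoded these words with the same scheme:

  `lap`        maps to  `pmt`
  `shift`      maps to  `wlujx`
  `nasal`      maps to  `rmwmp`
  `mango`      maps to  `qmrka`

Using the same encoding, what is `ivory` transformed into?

uzavc

The shift depends on letter class: consonant l→p is +4, but vowel a→m is +12. The rule splits by letter class: vowels +12, consonants +4.
On ivory: i(vowel)+12=u, v(cons)+4=z, o(vowel)+12=a, r(cons)+4=v, y(cons)+4=c.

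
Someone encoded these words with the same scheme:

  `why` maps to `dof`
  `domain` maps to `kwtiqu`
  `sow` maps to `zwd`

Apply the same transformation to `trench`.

aymujo

The shift depends on letter class: consonant w→d is +7, but vowel o→w is +8. The rule splits by letter class: vowels +8, consonants +7.
On trench: t(cons)+7=a, r(cons)+7=y, e(vowel)+8=m, n(cons)+7=u, c(cons)+7=j, h(cons)+7=o.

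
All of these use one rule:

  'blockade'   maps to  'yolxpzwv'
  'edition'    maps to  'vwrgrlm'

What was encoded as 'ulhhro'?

Each pair mirrors across the alphabet (b↔y, l↔o, o↔l): positions sum to 25. This is the alphabet-reversal cipher (Atbash): a becomes z, b becomes y, etc.
Decoding ulhhro: u↔f, l↔o, h↔s, h↔s, r↔i, o↔l.

fossil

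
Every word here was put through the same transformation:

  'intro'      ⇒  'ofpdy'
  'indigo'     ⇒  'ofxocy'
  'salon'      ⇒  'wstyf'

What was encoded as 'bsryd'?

i(8)→o(14) and n(13)→f(5) fit y≡19x+18 (mod 26); the inverse of 19 mod 26 is 11. This is an affine cipher: with a=0,…,z=25, each position x becomes (19x+18) mod 26.
Decoding bsryd: b(1)→11·(1−18)≡21=v; s(18)→11·(18−18)≡0=a; r(17)→11·(17−18)≡15=p; y(24)→11·(24−18)≡14=o; d(3)→11·(3−18)≡17=r (all mod 26).

vapor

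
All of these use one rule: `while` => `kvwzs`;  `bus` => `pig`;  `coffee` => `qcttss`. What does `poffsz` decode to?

Compare letters: w→k is +14, h→v is +14, i→w is +14 — a constant shift. Each letter is shifted forward by 14 in the alphabet (a Caesar shift of +14).
Decoding poffsz: p−14=b, o−14=a, f−14=r, f−14=r, s−14=e, z−14=l.

barrel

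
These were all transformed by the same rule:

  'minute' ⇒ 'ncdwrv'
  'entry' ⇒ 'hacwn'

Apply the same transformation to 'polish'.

Read the word backwards and shift each letter +9.
Applying it to polish: reverse → hsilop; then shift: h+9=q, s+9=b, i+9=r, l+9=u, o+9=x, p+9=y.

qbruxy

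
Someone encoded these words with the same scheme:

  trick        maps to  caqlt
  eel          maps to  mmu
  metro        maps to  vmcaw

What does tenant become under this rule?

The shift depends on letter class: consonant t→c is +9, but vowel i→q is +8. The rule splits by letter class: vowels +8, consonants +9.
On tenant: t(cons)+9=c, e(vowel)+8=m, n(cons)+9=w, a(vowel)+8=i, n(cons)+9=w, t(cons)+9=c.

cmwiwc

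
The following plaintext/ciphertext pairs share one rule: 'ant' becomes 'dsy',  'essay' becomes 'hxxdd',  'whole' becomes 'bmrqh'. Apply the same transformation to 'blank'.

gqdsp

The shift depends on letter class: consonant n→s is +5, but vowel a→d is +3. Vowels shift forward by 3 and consonants shift forward by 5.
Applying it to blank: b(cons)+5=g, l(cons)+5=q, a(vowel)+3=d, n(cons)+5=s, k(cons)+5=p.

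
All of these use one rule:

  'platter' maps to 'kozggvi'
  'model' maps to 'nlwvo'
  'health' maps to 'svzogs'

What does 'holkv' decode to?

slope

Each letter is replaced by its mirror in the alphabet: a↔z, b↔y, c↔x, and so on (the Atbash cipher).
Decoding holkv: h↔s, o↔l, l↔o, k↔p, v↔e.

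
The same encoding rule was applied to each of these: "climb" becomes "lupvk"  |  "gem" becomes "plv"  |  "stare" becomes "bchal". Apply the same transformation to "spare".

byhal

Two shifts are in play — +7 for a/e/i/o/u, +9 for every other letter.
On spare: s(cons)+9=b, p(cons)+9=y, a(vowel)+7=h, r(cons)+9=a, e(vowel)+7=l.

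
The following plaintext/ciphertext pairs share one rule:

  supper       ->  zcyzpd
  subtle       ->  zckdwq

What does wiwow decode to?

Letter i (0-indexed) is shifted by i+7, so successive shifts are 7, 8, 9, ….
Reversing it on wiwow: w−7=p, i−8=a, w−9=n, o−10=e, w−11=l.

panel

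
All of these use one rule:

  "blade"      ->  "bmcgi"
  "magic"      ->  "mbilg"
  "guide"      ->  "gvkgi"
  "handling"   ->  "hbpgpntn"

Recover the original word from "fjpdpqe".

In blade: b→b is +0, l→m is +1, a→c is +2, d→g is +3 — the shift increases by 1 each position. The shift increases by 1 at each position, starting from +0: 0, 1, 2, ….
Undoing it on fjpdpqe: f−0=f, j−1=i, p−2=n, d−3=a, p−4=l, q−5=l, e−6=y.

finally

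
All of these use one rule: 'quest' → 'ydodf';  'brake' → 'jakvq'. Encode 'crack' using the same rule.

Letter i (0-indexed) is shifted by i+8, so successive shifts are 8, 9, 10, ….
On crack: c+8=k, r+9=a, a+10=k, c+11=n, k+12=w.

kaknw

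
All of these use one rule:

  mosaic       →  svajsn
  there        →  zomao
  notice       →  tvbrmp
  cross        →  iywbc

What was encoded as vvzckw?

portal

In mosaic: m→s is +6, o→v is +7, s→a is +8, a→j is +9 — the shift increases by 1 each position. The shift increases by 1 at each position, starting from +6: 6, 7, 8, ….
Undoing it on vvzckw: v−6=p, v−7=o, z−8=r, c−9=t, k−10=a, w−11=l.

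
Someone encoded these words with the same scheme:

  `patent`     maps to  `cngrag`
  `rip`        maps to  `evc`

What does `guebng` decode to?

It's a constant shift of +13 (ROT13).
Undoing it on guebng: g−13=t, u−13=h, e−13=r, b−13=o, n−13=a, g−13=t.

throat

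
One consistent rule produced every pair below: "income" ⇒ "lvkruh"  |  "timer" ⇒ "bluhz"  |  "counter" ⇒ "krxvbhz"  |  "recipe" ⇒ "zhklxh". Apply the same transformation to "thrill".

The shift depends on letter class: consonant n→v is +8, but vowel i→l is +3. Two shifts are in play — +3 for a/e/i/o/u, +8 for every other letter.
On thrill: t(cons)+8=b, h(cons)+8=p, r(cons)+8=z, i(vowel)+3=l, l(cons)+8=t, l(cons)+8=t.

bpzltt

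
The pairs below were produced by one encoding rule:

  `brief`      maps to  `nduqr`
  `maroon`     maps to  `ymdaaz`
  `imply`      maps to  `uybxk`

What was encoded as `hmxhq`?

valve

Compare letters: b→n is +12, r→d is +12, i→u is +12 — a constant shift. Every letter moves 12 places later in the alphabet, wrapping around z→a.
Reversing it on hmxhq: h−12=v, m−12=a, x−12=l, h−12=v, q−12=e.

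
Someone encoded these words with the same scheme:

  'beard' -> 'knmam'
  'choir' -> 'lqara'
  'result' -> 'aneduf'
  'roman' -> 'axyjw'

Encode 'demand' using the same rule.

The shifts repeat in a cycle of length 3: positions 0,1,… shift by +9, +9, +12, then the pattern repeats.
For demand: d+9=m, e+9=n, m+12=y, a+9=j, n+9=w, d+12=p.

mnyjwp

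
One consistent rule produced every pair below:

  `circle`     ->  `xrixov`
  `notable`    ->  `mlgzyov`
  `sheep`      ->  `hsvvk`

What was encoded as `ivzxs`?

Each pair mirrors across the alphabet (c↔x, i↔r, r↔i): positions sum to 25. Each letter is replaced by its mirror in the alphabet: a↔z, b↔y, c↔x, and so on (the Atbash cipher).
Undoing it on ivzxs: i↔r, v↔e, z↔a, x↔c, s↔h.

reach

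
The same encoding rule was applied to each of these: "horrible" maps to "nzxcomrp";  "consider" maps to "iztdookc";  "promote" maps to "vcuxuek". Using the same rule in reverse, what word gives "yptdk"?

Shifts by position in horrible: pos 0: h→n (+6), pos 1: o→z (+11), pos 2: r→x (+6), pos 3: r→c (+11) — repeating every 2. A repeating key of period 2 is used — shifts +6, +11 over and over.
Undoing it on yptdk: y−6=s, p−11=e, t−6=n, d−11=s, k−6=e.

sense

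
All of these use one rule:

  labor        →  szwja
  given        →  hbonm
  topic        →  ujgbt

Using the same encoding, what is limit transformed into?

sbpbu

This is an affine cipher: with a=0,…,z=25, each position x becomes (23x+25) mod 26.
Applying it to limit: l(11)→23·11+25≡18=s; i(8)→23·8+25≡1=b; m(12)→23·12+25≡15=p; i(8)→23·8+25≡1=b; t(19)→23·19+25≡20=u (all mod 26).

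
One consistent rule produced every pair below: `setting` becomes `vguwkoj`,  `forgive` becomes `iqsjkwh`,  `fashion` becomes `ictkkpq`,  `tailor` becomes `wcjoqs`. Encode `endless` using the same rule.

A repeating key of period 3 is used — shifts +3, +2, +1 over and over.
Applying it to endless: e+3=h, n+2=p, d+1=e, l+3=o, e+2=g, s+1=t, s+3=v.

hpeogtv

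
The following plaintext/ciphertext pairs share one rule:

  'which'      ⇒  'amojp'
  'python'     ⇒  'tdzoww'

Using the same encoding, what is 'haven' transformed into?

lfblv

In which: w→a is +4, h→m is +5, i→o is +6, c→j is +7 — the shift increases by 1 each position. Each letter shifts forward by (position + 4), i.e. 4, 5, 6, … — the shift grows by one for each successive letter.
On haven: h+4=l, a+5=f, v+6=b, e+7=l, n+8=v.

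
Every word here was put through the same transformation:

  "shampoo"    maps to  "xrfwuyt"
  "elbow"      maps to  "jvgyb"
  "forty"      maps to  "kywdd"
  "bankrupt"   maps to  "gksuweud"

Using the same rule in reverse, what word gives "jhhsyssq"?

exciting

Shifts by position in shampoo: pos 0: s→x (+5), pos 1: h→r (+10), pos 2: a→f (+5), pos 3: m→w (+10) — repeating every 2. It's a Vigenère-style cipher with numeric key [5,10]: position i shifts by key[i mod 2].
Decoding jhhsyssq: j−5=e, h−10=x, h−5=c, s−10=i, y−5=t, s−10=i, s−5=n, q−10=g.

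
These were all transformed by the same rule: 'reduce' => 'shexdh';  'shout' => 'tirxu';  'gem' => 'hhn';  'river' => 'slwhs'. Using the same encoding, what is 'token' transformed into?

urlho

The shift depends on letter class: consonant r→s is +1, but vowel e→h is +3. Vowels shift forward by 3 and consonants shift forward by 1.
For token: t(cons)+1=u, o(vowel)+3=r, k(cons)+1=l, e(vowel)+3=h, n(cons)+1=o.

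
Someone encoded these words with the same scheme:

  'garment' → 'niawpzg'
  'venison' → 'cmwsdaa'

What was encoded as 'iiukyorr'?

In garment: g→n is +7, a→i is +8, r→a is +9, m→w is +10 — the shift increases by 1 each position. Each letter shifts forward by (position + 7), i.e. 7, 8, 9, … — the shift grows by one for each successive letter.
Decoding iiukyorr: i−7=b, i−8=a, u−9=l, k−10=a, y−11=n, o−12=c, r−13=e, r−14=d.

balanced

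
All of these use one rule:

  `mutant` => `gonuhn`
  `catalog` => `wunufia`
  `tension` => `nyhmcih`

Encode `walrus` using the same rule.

Each letter is shifted forward by 20 in the alphabet (a Caesar shift of +20).
Applying it to walrus: w+20=q, a+20=u, l+20=f, r+20=l, u+20=o, s+20=m.

quflom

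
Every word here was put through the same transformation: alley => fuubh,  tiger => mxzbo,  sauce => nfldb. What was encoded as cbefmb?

Each letter's alphabet position (a=0..z=25) is mapped through 25·x+5 mod 26 — an affine cipher.
Decoding cbefmb: c(2)→25·(2−5)≡3=d; b(1)→25·(1−5)≡4=e; e(4)→25·(4−5)≡1=b; f(5)→25·(5−5)≡0=a; m(12)→25·(12−5)≡19=t; b(1)→25·(1−5)≡4=e (all mod 26).

debate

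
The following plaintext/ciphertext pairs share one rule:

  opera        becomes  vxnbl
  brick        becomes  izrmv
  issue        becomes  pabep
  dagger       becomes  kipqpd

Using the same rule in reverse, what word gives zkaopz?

In opera: o→v is +7, p→x is +8, e→n is +9, r→b is +10 — the shift increases by 1 each position. The shift increases by 1 at each position, starting from +7: 7, 8, 9, ….
Undoing it on zkaopz: z−7=s, k−8=c, a−9=r, o−10=e, p−11=e, z−12=n.

screen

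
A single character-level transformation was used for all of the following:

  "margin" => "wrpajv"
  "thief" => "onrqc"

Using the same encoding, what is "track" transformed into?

The output letters match the input read backwards, each shifted +9: margin reversed is nigram. Two steps: reverse the string, then apply a Caesar shift of +9.
For track: reverse → kcart; then shift: k+9=t, c+9=l, a+9=j, r+9=a, t+9=c.

tljac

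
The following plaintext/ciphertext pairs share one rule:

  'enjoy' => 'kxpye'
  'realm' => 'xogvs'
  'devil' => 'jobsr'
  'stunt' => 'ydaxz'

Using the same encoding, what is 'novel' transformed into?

Shifts by position in enjoy: pos 0: e→k (+6), pos 1: n→x (+10), pos 2: j→p (+6), pos 3: o→y (+10) — repeating every 2. The shifts repeat in a cycle of length 2: positions 0,1,… shift by +6, +10, then the pattern repeats.
For novel: n+6=t, o+10=y, v+6=b, e+10=o, l+6=r.

tybor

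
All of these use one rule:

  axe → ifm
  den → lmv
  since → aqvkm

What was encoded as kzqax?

Each letter is shifted forward by 8 in the alphabet (a Caesar shift of +8).
Decoding kzqax: k−8=c, z−8=r, q−8=i, a−8=s, x−8=p.

crisp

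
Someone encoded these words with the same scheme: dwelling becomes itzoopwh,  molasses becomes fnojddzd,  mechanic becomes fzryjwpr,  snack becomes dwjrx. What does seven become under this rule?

This is an affine cipher: with a=0,…,z=25, each position x becomes (17x+9) mod 26.
For seven: s(18)→17·18+9≡3=d; e(4)→17·4+9≡25=z; v(21)→17·21+9≡2=c; e(4)→17·4+9≡25=z; n(13)→17·13+9≡22=w (all mod 26).

dzczw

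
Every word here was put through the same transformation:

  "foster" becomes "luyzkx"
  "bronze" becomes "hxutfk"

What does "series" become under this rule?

Compare letters: f→l is +6, o→u is +6, s→y is +6 — a constant shift. It's a constant shift of +6 (ROT6).
For series: s+6=y, e+6=k, r+6=x, i+6=o, e+6=k, s+6=y.

ykxoky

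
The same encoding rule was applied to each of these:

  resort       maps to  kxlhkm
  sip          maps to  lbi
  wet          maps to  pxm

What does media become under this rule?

fxwbt

Compare letters: r→k is +19, e→x is +19, s→l is +19 — a constant shift. Every letter moves 19 places later in the alphabet, wrapping around z→a.
For media: m+19=f, e+19=x, d+19=w, i+19=b, a+19=t.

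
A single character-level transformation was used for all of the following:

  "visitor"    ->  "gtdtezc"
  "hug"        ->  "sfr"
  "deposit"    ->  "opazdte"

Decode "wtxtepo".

Compare letters: v→g is +11, i→t is +11, s→d is +11 — a constant shift. This is a Caesar cipher with shift 11.
Reversing it on wtxtepo: w−11=l, t−11=i, x−11=m, t−11=i, e−11=t, p−11=e, o−11=d.

limited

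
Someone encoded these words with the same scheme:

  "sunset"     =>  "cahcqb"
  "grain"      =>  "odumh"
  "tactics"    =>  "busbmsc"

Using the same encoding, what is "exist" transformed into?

s(18)→c(2) and u(20)→a(0) fit y≡25x+20 (mod 26); the inverse of 25 mod 26 is 25. Treating letters as 0–25, the rule is x ↦ 25x + 20 (mod 26).
For exist: e(4)→25·4+20≡16=q; x(23)→25·23+20≡23=x; i(8)→25·8+20≡12=m; s(18)→25·18+20≡2=c; t(19)→25·19+20≡1=b (all mod 26).

qxmcb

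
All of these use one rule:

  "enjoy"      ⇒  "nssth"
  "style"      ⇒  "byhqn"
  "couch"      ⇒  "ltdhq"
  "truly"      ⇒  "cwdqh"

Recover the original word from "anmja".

rider

Shifts by position in enjoy: pos 0: e→n (+9), pos 1: n→s (+5), pos 2: j→s (+9), pos 3: o→t (+5) — repeating every 2. A repeating key of period 2 is used — shifts +9, +5 over and over.
Reversing it on anmja: a−9=r, n−5=i, m−9=d, j−5=e, a−9=r.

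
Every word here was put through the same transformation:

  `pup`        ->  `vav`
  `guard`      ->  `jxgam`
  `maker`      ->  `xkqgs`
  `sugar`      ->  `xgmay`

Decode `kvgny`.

shape

The output letters match the input read backwards, each shifted +6: pup reversed is pup. Read the word backwards and shift each letter +6.
Reversing it on kvgny: shift back: k−6=e, v−6=p, g−6=a, n−6=h, y−6=s → epahs; then reverse → shape.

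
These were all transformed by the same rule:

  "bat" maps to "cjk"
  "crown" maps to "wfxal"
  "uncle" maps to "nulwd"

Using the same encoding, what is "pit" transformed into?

The output letters match the input read backwards, each shifted +9: bat reversed is tab. Read the word backwards and shift each letter +9.
Applying it to pit: reverse → tip; then shift: t+9=c, i+9=r, p+9=y.

cry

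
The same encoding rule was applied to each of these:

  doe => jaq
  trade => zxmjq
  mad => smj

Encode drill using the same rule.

jxurr

The shift depends on letter class: consonant d→j is +6, but vowel o→a is +12. The rule splits by letter class: vowels +12, consonants +6.
For drill: d(cons)+6=j, r(cons)+6=x, i(vowel)+12=u, l(cons)+6=r, l(cons)+6=r.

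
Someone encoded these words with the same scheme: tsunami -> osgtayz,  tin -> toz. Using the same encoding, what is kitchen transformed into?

The output letters match the input read backwards, each shifted +6: tsunami reversed is imanust. The word is reversed, then every letter is shifted forward by 6.
For kitchen: reverse → nehctik; then shift: n+6=t, e+6=k, h+6=n, c+6=i, t+6=z, i+6=o, k+6=q.

tknizoq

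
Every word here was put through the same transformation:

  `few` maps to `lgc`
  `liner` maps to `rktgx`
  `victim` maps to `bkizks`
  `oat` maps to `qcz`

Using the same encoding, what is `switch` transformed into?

yckzin

The rule splits by letter class: vowels +2, consonants +6.
On switch: s(cons)+6=y, w(cons)+6=c, i(vowel)+2=k, t(cons)+6=z, c(cons)+6=i, h(cons)+6=n.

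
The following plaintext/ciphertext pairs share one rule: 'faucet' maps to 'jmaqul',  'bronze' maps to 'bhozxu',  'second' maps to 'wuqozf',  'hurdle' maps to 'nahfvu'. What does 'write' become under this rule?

f(5)→j(9) and a(0)→m(12) fit y≡15x+12 (mod 26); the inverse of 15 mod 26 is 7. This is an affine cipher: with a=0,…,z=25, each position x becomes (15x+12) mod 26.
On write: w(22)→15·22+12≡4=e; r(17)→15·17+12≡7=h; i(8)→15·8+12≡2=c; t(19)→15·19+12≡11=l; e(4)→15·4+12≡20=u (all mod 26).

ehclu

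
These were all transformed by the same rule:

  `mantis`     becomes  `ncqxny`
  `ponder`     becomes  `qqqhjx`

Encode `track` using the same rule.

utdgp

In mantis: m→n is +1, a→c is +2, n→q is +3, t→x is +4 — the shift increases by 1 each position. The shift increases by 1 at each position, starting from +1: 1, 2, 3, ….
For track: t+1=u, r+2=t, a+3=d, c+4=g, k+5=p.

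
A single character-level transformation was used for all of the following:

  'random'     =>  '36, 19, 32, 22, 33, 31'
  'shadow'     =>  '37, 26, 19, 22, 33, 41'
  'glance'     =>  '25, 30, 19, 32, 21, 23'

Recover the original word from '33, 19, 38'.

oat

The number is (letter's place in the alphabet, a=1) + 18.
Decoding 33, 19, 38: 33→(33−18)÷1=15=o, 19→(19−18)÷1=1=a, 38→(38−18)÷1=20=t.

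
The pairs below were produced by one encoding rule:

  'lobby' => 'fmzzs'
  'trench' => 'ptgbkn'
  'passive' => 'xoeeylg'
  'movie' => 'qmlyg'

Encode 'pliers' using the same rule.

xfygte

Treating letters as 0–25, the rule is x ↦ 11x + 14 (mod 26).
Applying it to pliers: p(15)→11·15+14≡23=x; l(11)→11·11+14≡5=f; i(8)→11·8+14≡24=y; e(4)→11·4+14≡6=g; r(17)→11·17+14≡19=t; s(18)→11·18+14≡4=e (all mod 26).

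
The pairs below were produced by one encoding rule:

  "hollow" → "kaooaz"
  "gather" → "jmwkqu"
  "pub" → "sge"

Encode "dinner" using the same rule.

The shift depends on letter class: consonant h→k is +3, but vowel o→a is +12. Vowels shift forward by 12 and consonants shift forward by 3.
Applying it to dinner: d(cons)+3=g, i(vowel)+12=u, n(cons)+3=q, n(cons)+3=q, e(vowel)+12=q, r(cons)+3=u.

guqqqu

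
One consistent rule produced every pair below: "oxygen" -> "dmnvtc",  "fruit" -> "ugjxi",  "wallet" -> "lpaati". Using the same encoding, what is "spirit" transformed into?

hexgxi

It's a constant shift of +15 (ROT15).
On spirit: s+15=h, p+15=e, i+15=x, r+15=g, i+15=x, t+15=i.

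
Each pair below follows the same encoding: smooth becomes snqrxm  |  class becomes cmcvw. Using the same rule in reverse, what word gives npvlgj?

In smooth: s→s is +0, m→n is +1, o→q is +2, o→r is +3 — the shift increases by 1 each position. Letter i (0-indexed) is shifted by i+0, so successive shifts are 0, 1, 2, ….
Decoding npvlgj: n−0=n, p−1=o, v−2=t, l−3=i, g−4=c, j−5=e.

notice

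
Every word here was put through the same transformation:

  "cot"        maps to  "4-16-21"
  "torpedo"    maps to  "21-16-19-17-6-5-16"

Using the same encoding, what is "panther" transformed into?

c is letter #3 and maps to 4: an offset of 1. The number is (letter's place in the alphabet, a=1) + 1.
For panther: p=16→17, a=1→2, n=14→15, t=20→21, h=8→9, e=5→6, r=18→19.

17-2-15-21-9-6-19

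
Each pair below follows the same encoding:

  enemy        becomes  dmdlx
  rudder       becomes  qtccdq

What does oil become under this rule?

Compare letters: e→d is +25, n→m is +25, e→d is +25 — a constant shift. Each letter is shifted forward by 25 in the alphabet (a Caesar shift of +25).
Applying it to oil: o+25=n, i+25=h, l+25=k.

nhk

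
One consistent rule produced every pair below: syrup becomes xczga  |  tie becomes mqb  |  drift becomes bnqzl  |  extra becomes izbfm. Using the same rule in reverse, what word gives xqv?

nip

Two steps: reverse the string, then apply a Caesar shift of +8.
Undoing it on xqv: shift back: x−8=p, q−8=i, v−8=n → pin; then reverse → nip.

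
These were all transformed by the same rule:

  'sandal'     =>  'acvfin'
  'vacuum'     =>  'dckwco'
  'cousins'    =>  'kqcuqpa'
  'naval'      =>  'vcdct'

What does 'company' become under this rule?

Shifts by position in sandal: pos 0: s→a (+8), pos 1: a→c (+2), pos 2: n→v (+8), pos 3: d→f (+2) — repeating every 2. A repeating key of period 2 is used — shifts +8, +2 over and over.
Applying it to company: c+8=k, o+2=q, m+8=u, p+2=r, a+8=i, n+2=p, y+8=g.

kquripg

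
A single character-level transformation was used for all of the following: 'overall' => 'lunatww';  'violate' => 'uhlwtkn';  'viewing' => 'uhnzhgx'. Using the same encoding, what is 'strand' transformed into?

fkatgi

o(14)→l(11) and v(21)→u(20) fit y≡5x+19 (mod 26); the inverse of 5 mod 26 is 21. Each letter's alphabet position (a=0..z=25) is mapped through 5·x+19 mod 26 — an affine cipher.
For strand: s(18)→5·18+19≡5=f; t(19)→5·19+19≡10=k; r(17)→5·17+19≡0=a; a(0)→5·0+19≡19=t; n(13)→5·13+19≡6=g; d(3)→5·3+19≡8=i (all mod 26).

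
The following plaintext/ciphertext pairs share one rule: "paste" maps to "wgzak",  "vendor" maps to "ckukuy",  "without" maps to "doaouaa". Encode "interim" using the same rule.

The shift depends on letter class: consonant p→w is +7, but vowel a→g is +6. The rule splits by letter class: vowels +6, consonants +7.
On interim: i(vowel)+6=o, n(cons)+7=u, t(cons)+7=a, e(vowel)+6=k, r(cons)+7=y, i(vowel)+6=o, m(cons)+7=t.

ouakyot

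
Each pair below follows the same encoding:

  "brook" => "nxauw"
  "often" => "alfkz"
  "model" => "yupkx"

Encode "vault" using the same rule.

Shifts by position in brook: pos 0: b→n (+12), pos 1: r→x (+6), pos 2: o→a (+12), pos 3: o→u (+6) — repeating every 2. The shifts repeat in a cycle of length 2: positions 0,1,… shift by +12, +6, then the pattern repeats.
For vault: v+12=h, a+6=g, u+12=g, l+6=r, t+12=f.

hggrf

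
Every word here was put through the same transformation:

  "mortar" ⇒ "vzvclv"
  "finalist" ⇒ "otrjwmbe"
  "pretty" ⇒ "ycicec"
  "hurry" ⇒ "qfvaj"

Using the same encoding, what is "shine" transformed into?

bsmwp

Shifts by position in mortar: pos 0: m→v (+9), pos 1: o→z (+11), pos 2: r→v (+4), pos 3: t→c (+9), pos 4: a→l (+11), pos 5: r→v (+4) — repeating every 3. It's a Vigenère-style cipher with numeric key [9,11,4]: position i shifts by key[i mod 3].
Applying it to shine: s+9=b, h+11=s, i+4=m, n+9=w, e+11=p.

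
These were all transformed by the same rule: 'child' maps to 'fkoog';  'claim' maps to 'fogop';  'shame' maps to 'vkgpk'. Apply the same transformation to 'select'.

vkokfw

The shift depends on letter class: consonant c→f is +3, but vowel i→o is +6. Vowels shift forward by 6 and consonants shift forward by 3.
On select: s(cons)+3=v, e(vowel)+6=k, l(cons)+3=o, e(vowel)+6=k, c(cons)+3=f, t(cons)+3=w.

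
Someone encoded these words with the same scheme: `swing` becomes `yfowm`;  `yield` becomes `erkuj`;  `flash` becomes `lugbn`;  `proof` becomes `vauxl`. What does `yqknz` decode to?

sheet

The shifts repeat in a cycle of length 2: positions 0,1,… shift by +6, +9, then the pattern repeats.
Reversing it on yqknz: y−6=s, q−9=h, k−6=e, n−9=e, z−6=t.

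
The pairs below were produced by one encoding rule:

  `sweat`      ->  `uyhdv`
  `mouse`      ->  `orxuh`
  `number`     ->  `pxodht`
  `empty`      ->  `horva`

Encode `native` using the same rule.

pdvlxh

The shift depends on letter class: consonant s→u is +2, but vowel e→h is +3. The rule splits by letter class: vowels +3, consonants +2.
On native: n(cons)+2=p, a(vowel)+3=d, t(cons)+2=v, i(vowel)+3=l, v(cons)+2=x, e(vowel)+3=h.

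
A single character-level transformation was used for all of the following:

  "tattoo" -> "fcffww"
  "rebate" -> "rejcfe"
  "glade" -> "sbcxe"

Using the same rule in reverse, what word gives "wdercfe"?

t(19)→f(5) and a(0)→c(2) fit y≡7x+2 (mod 26); the inverse of 7 mod 26 is 15. This is an affine cipher: with a=0,…,z=25, each position x becomes (7x+2) mod 26.
Decoding wdercfe: w(22)→15·(22−2)≡14=o; d(3)→15·(3−2)≡15=p; e(4)→15·(4−2)≡4=e; r(17)→15·(17−2)≡17=r; c(2)→15·(2−2)≡0=a; f(5)→15·(5−2)≡19=t; e(4)→15·(4−2)≡4=e (all mod 26).

operate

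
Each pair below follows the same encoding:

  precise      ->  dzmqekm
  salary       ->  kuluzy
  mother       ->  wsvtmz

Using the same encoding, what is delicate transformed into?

bmlequvm

This is an affine cipher: with a=0,…,z=25, each position x becomes (11x+20) mod 26.
Applying it to delicate: d(3)→11·3+20≡1=b; e(4)→11·4+20≡12=m; l(11)→11·11+20≡11=l; i(8)→11·8+20≡4=e; c(2)→11·2+20≡16=q; a(0)→11·0+20≡20=u; t(19)→11·19+20≡21=v; e(4)→11·4+20≡12=m (all mod 26).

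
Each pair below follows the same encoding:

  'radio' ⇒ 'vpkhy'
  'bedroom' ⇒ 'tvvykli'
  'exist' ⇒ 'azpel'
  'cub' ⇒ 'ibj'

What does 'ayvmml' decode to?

effort

The output letters match the input read backwards, each shifted +7: radio reversed is oidar. Two steps: reverse the string, then apply a Caesar shift of +7.
Reversing it on ayvmml: shift back: a−7=t, y−7=r, v−7=o, m−7=f, m−7=f, l−7=e → troffe; then reverse → effort.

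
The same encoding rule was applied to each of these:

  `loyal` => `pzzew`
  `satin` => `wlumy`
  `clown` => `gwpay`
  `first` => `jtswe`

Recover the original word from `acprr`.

wrong

Shifts by position in loyal: pos 0: l→p (+4), pos 1: o→z (+11), pos 2: y→z (+1), pos 3: a→e (+4), pos 4: l→w (+11) — repeating every 3. A repeating key of period 3 is used — shifts +4, +11, +1 over and over.
Decoding acprr: a−4=w, c−11=r, p−1=o, r−4=n, r−11=g.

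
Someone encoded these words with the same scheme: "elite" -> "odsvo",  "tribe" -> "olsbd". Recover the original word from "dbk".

art

Read the word backwards and shift each letter +10.
Undoing it on dbk: shift back: d−10=t, b−10=r, k−10=a → tra; then reverse → art.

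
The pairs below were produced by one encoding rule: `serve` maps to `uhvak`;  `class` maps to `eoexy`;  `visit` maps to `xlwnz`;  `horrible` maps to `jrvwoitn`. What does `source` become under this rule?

urywil

Each letter shifts forward by (position + 2), i.e. 2, 3, 4, … — the shift grows by one for each successive letter.
On source: s+2=u, o+3=r, u+4=y, r+5=w, c+6=i, e+7=l.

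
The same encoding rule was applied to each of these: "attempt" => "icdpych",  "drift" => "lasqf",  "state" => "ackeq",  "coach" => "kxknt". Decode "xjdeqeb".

In attempt: a→i is +8, t→c is +9, t→d is +10, e→p is +11 — the shift increases by 1 each position. Letter i (0-indexed) is shifted by i+8, so successive shifts are 8, 9, 10, ….
Reversing it on xjdeqeb: x−8=p, j−9=a, d−10=t, e−11=t, q−12=e, e−13=r, b−14=n.

pattern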